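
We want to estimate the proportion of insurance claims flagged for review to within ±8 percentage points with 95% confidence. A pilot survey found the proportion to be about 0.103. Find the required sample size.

56

For a proportion with margin E = 0.08 at 95% confidence, z = 1.960.
n = p̂(1−p̂)(z/E)² = 0.103 × 0.897 × (1.960/0.08)² = 55.46
Round up: n = 56.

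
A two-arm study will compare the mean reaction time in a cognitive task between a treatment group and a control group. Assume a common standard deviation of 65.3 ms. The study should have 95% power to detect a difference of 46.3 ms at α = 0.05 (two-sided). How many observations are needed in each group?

For two equal groups, n per group = 2·((z_{α/2} + z_β)·σ/δ)².
z_{α/2} = 1.960; z_β = 1.645 (power 95%).
n = 2 × (3.605 × 65.3 / 46.3)² = 2 × 25.85 = 51.70
Round up: n = 52 per group.

52 per group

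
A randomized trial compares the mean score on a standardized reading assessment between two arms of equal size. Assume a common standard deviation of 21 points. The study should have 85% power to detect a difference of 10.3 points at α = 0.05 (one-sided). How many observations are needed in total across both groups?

For two equal groups, n per group = 2·((z_α + z_β)·σ/δ)².
z_α = 1.645; z_β = 1.036 (power 85%).
n = 2 × (2.681 × 21 / 10.3)² = 2 × 29.88 = 59.76
Round up: n = 60 per group.
Total across both groups: 2 × 60 = 120.

120 total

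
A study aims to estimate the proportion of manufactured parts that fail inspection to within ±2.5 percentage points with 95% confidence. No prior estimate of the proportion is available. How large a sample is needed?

1537

For a proportion with margin E = 0.025 at 95% confidence, z = 1.960.
With no prior estimate, use p = 0.5, which maximizes p(1−p) at 0.25.
n = 0.25 × (z/E)² = 0.25 × (1.960/0.025)² = 1536.64
Round up: n = 1537.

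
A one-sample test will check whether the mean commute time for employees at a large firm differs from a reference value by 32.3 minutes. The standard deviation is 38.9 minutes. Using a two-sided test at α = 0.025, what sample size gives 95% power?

For a one-sample z-test, n = ((z_{α/2} + z_β)·σ/δ)².
z_{α/2} = 2.241 (two-sided α = 0.025); z_β = 1.645 (power 95% → β = 0.05).
n = (3.886 × 38.9 / 32.3)² = 21.90
Round up: n = 22.

22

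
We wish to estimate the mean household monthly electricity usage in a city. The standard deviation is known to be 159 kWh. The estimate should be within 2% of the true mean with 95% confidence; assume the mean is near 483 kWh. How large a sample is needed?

1041

For a mean, the margin of error is E = z·σ/√n, so n = (zσ/E)².
At 95% confidence, z = 1.960.
E = 2% of 483 = 9.66 kWh.
n = (1.960 × 159 / 9.66)² = 1040.76
Round up: n = 1041.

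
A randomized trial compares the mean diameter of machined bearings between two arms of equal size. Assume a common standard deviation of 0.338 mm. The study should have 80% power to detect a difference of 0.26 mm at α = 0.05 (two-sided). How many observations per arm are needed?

27 per group

For two equal groups, n per group = 2·((z_{α/2} + z_β)·σ/δ)².
z_{α/2} = 1.960; z_β = 0.842 (power 80%).
n = 2 × (2.802 × 0.338 / 0.26)² = 2 × 13.27 = 26.54
Round up: n = 27 per group.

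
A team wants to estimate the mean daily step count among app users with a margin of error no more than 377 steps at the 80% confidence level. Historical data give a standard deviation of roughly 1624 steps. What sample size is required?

n = 31

For a mean, the margin of error is E = z·σ/√n, so n = (zσ/E)².
At 80% confidence, z = 1.282.
n = (1.282 × 1624 / 377)² = 30.50
Round up: n = 31.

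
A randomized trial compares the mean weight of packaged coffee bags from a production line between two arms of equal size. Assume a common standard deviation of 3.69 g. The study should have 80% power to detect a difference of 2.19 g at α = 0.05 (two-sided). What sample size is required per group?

For two equal groups, n per group = 2·((z_{α/2} + z_β)·σ/δ)².
z_{α/2} = 1.960; z_β = 0.842 (power 80%).
n = 2 × (2.802 × 3.69 / 2.19)² = 2 × 22.29 = 44.58
Round up: n = 45 per group.

45 per group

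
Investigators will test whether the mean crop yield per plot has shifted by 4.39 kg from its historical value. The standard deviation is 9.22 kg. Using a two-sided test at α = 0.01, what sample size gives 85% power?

For a one-sample z-test, n = ((z_{α/2} + z_β)·σ/δ)².
z_{α/2} = 2.576 (two-sided α = 0.01); z_β = 1.036 (power 85% → β = 0.15).
n = (3.612 × 9.22 / 4.39)² = 57.55
Round up: n = 58.

58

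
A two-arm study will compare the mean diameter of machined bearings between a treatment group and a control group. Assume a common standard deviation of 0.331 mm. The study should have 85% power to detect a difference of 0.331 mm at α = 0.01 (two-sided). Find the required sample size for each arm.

For two equal groups, n per group = 2·((z_{α/2} + z_β)·σ/δ)².
z_{α/2} = 2.576; z_β = 1.036 (power 85%).
n = 2 × (3.612 × 0.331 / 0.331)² = 2 × 13.05 = 26.10
Round up: n = 27 per group.

27 per group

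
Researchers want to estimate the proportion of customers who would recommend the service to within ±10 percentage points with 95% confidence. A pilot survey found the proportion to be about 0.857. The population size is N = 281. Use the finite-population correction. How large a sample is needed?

For a proportion with margin E = 0.1 at 95% confidence, z = 1.960.
n = p̂(1−p̂)(z/E)² = 0.857 × 0.143 × (1.960/0.1)² = 47.08 — call this n₀.
Finite-population correction with N = 281: n = n₀ / (1 + (n₀−1)/N) = 47.08 / 1.164 = 40.45
Round up: n = 41.

41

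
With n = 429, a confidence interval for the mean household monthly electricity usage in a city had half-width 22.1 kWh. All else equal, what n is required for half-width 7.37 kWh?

Margin of error scales as 1/√n, so n₂ = n₁·(E₁/E₂)².
n₂ = 429 × (22.1/7.37)² = 429 × 8.992 = 3857.57
Round up: n₂ = 3858.

n = 3858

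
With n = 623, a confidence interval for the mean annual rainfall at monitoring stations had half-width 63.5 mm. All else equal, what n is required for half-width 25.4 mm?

Margin of error scales as 1/√n, so n₂ = n₁·(E₁/E₂)².
n₂ = 623 × (63.5/25.4)² = 623 × 6.25 = 3893.75
Round up: n₂ = 3894.

n = 3894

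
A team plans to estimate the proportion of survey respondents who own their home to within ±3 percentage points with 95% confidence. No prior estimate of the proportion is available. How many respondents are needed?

n = 1068

For a proportion with margin E = 0.03 at 95% confidence, z = 1.960.
With no prior estimate, use p = 0.5, which maximizes p(1−p) at 0.25.
n = 0.25 × (z/E)² = 0.25 × (1.960/0.03)² = 1067.11
Round up: n = 1068.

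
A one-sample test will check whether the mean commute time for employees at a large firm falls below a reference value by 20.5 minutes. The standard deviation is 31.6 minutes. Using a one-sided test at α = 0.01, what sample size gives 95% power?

38

For a one-sample z-test, n = ((z_α + z_β)·σ/δ)².
z_α = 2.326 (one-sided α = 0.01); z_β = 1.645 (power 95% → β = 0.05).
n = (3.971 × 31.6 / 20.5)² = 37.47
Round up: n = 38.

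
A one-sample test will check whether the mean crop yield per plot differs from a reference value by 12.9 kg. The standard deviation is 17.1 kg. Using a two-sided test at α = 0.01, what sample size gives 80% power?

21

For a one-sample z-test, n = ((z_{α/2} + z_β)·σ/δ)².
z_{α/2} = 2.576 (two-sided α = 0.01); z_β = 0.842 (power 80% → β = 0.2).
n = (3.418 × 17.1 / 12.9)² = 20.53
Round up: n = 21.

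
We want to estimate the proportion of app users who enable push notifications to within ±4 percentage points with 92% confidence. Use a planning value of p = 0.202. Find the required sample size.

For a proportion with margin E = 0.04 at 92% confidence, z = 1.751.
n = p̂(1−p̂)(z/E)² = 0.202 × 0.798 × (1.751/0.04)² = 308.89
Round up: n = 309.

n = 309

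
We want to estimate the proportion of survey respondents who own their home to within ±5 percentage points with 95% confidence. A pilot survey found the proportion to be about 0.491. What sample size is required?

For a proportion with margin E = 0.05 at 95% confidence, z = 1.960.
n = p̂(1−p̂)(z/E)² = 0.491 × 0.509 × (1.960/0.05)² = 384.04
Round up: n = 385.

385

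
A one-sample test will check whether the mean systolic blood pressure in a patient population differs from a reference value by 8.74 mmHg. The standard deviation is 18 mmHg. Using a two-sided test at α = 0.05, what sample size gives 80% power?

For a one-sample z-test, n = ((z_{α/2} + z_β)·σ/δ)².
z_{α/2} = 1.960 (two-sided α = 0.05); z_β = 0.842 (power 80% → β = 0.2).
n = (2.802 × 18 / 8.74)² = 33.30
Round up: n = 34.

34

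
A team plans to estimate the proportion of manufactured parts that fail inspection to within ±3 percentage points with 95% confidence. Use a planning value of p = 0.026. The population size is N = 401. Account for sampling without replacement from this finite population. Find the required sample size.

n = 86

For a proportion with margin E = 0.03 at 95% confidence, z = 1.960.
n = p̂(1−p̂)(z/E)² = 0.026 × 0.974 × (1.960/0.03)² = 108.09 — call this n₀.
Finite-population correction with N = 401: n = n₀ / (1 + (n₀−1)/N) = 108.09 / 1.267 = 85.31
Round up: n = 86.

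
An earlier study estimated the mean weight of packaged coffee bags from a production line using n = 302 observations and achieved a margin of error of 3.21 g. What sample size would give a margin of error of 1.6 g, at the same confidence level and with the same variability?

Margin of error scales as 1/√n, so n₂ = n₁·(E₁/E₂)².
n₂ = 302 × (3.21/1.6)² = 302 × 4.025 = 1215.55
Round up: n₂ = 1216.

1216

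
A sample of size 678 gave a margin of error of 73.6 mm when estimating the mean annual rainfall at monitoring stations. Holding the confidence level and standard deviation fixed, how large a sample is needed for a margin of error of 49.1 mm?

Margin of error scales as 1/√n, so n₂ = n₁·(E₁/E₂)².
n₂ = 678 × (73.6/49.1)² = 678 × 2.247 = 1523.47
Round up: n₂ = 1524.

1524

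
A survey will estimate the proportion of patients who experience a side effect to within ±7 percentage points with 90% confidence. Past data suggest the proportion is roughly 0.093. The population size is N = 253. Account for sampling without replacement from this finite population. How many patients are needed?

40

For a proportion with margin E = 0.07 at 90% confidence, z = 1.645.
n = p̂(1−p̂)(z/E)² = 0.093 × 0.907 × (1.645/0.07)² = 46.58 — call this n₀.
Finite-population correction with N = 253: n = n₀ / (1 + (n₀−1)/N) = 46.58 / 1.18 = 39.47
Round up: n = 40.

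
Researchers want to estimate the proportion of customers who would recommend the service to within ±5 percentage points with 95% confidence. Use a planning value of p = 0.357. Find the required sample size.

For a proportion with margin E = 0.05 at 95% confidence, z = 1.960.
n = p̂(1−p̂)(z/E)² = 0.357 × 0.643 × (1.960/0.05)² = 352.74
Round up: n = 353.

n = 353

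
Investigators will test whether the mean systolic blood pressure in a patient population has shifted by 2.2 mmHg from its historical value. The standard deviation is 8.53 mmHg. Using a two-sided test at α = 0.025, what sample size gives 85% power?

162

For a one-sample z-test, n = ((z_{α/2} + z_β)·σ/δ)².
z_{α/2} = 2.241 (two-sided α = 0.025); z_β = 1.036 (power 85% → β = 0.15).
n = (3.277 × 8.53 / 2.2)² = 161.44
Round up: n = 162.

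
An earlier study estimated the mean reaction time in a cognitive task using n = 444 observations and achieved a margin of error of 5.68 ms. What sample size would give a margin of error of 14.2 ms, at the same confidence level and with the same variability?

72

Margin of error scales as 1/√n, so n₂ = n₁·(E₁/E₂)².
n₂ = 444 × (5.68/14.2)² = 444 × 0.16 = 71.04
Round up: n₂ = 72.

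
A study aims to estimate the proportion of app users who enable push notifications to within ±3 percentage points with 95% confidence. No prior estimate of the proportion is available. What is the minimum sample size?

1068

For a proportion with margin E = 0.03 at 95% confidence, z = 1.960.
With no prior estimate, use p = 0.5, which maximizes p(1−p) at 0.25.
n = 0.25 × (z/E)² = 0.25 × (1.960/0.03)² = 1067.11
Round up: n = 1068.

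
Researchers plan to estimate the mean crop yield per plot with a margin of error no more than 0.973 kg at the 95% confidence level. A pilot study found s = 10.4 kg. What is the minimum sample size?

For a mean, the margin of error is E = z·σ/√n, so n = (zσ/E)².
At 95% confidence, z = 1.960.
n = (1.960 × 10.4 / 0.973)² = 438.89
Round up: n = 439.

n = 439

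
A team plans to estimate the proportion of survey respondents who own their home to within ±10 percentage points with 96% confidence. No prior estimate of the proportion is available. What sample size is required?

For a proportion with margin E = 0.1 at 96% confidence, z = 2.054.
With no prior estimate, use p = 0.5, which maximizes p(1−p) at 0.25.
n = 0.25 × (z/E)² = 0.25 × (2.054/0.1)² = 105.47
Round up: n = 106.

n = 106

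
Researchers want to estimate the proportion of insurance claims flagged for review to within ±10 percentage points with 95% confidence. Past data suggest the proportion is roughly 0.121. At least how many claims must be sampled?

n = 41

For a proportion with margin E = 0.1 at 95% confidence, z = 1.960.
n = p̂(1−p̂)(z/E)² = 0.121 × 0.879 × (1.960/0.1)² = 40.86
Round up: n = 41.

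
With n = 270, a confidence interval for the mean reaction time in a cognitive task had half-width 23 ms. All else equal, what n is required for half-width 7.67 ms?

2428

Margin of error scales as 1/√n, so n₂ = n₁·(E₁/E₂)².
n₂ = 270 × (23/7.67)² = 270 × 8.992 = 2427.84
Round up: n₂ = 2428.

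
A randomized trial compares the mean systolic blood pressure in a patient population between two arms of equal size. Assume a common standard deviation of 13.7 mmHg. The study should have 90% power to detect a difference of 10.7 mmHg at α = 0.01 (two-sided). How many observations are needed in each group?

For two equal groups, n per group = 2·((z_{α/2} + z_β)·σ/δ)².
z_{α/2} = 2.576; z_β = 1.282 (power 90%).
n = 2 × (3.858 × 13.7 / 10.7)² = 2 × 24.40 = 48.80
Round up: n = 49 per group.

49 per group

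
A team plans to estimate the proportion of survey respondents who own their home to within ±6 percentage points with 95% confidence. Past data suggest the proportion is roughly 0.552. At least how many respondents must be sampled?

264

For a proportion with margin E = 0.06 at 95% confidence, z = 1.960.
n = p̂(1−p̂)(z/E)² = 0.552 × 0.448 × (1.960/0.06)² = 263.89
Round up: n = 264.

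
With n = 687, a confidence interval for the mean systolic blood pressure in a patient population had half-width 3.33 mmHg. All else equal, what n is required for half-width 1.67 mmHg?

Margin of error scales as 1/√n, so n₂ = n₁·(E₁/E₂)².
n₂ = 687 × (3.33/1.67)² = 687 × 3.976 = 2731.51
Round up: n₂ = 2732.

n = 2732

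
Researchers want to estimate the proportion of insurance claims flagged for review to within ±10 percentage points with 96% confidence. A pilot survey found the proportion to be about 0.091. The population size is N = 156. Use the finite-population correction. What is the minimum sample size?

29

For a proportion with margin E = 0.1 at 96% confidence, z = 2.054.
n = p̂(1−p̂)(z/E)² = 0.091 × 0.909 × (2.054/0.1)² = 34.90 — call this n₀.
Finite-population correction with N = 156: n = n₀ / (1 + (n₀−1)/N) = 34.90 / 1.217 = 28.68
Round up: n = 29.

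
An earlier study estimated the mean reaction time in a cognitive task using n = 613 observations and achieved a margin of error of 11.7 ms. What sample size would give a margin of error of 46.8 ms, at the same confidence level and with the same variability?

Margin of error scales as 1/√n, so n₂ = n₁·(E₁/E₂)².
n₂ = 613 × (11.7/46.8)² = 613 × 0.0625 = 38.31
Round up: n₂ = 39.

39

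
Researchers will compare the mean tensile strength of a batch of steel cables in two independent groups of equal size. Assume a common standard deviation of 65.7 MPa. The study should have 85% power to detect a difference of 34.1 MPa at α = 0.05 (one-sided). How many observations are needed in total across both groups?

108 total

For two equal groups, n per group = 2·((z_α + z_β)·σ/δ)².
z_α = 1.645; z_β = 1.036 (power 85%).
n = 2 × (2.681 × 65.7 / 34.1)² = 2 × 26.68 = 53.36
Round up: n = 54 per group.
Total across both groups: 2 × 54 = 108.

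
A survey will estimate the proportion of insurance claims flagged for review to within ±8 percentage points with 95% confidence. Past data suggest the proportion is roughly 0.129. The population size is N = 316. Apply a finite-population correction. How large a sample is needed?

n = 56

For a proportion with margin E = 0.08 at 95% confidence, z = 1.960.
n = p̂(1−p̂)(z/E)² = 0.129 × 0.871 × (1.960/0.08)² = 67.44 — call this n₀.
Finite-population correction with N = 316: n = n₀ / (1 + (n₀−1)/N) = 67.44 / 1.21 = 55.74
Round up: n = 56.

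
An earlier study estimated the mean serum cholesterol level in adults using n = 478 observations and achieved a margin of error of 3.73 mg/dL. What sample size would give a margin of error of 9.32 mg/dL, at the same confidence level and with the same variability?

77

Margin of error scales as 1/√n, so n₂ = n₁·(E₁/E₂)².
n₂ = 478 × (3.73/9.32)² = 478 × 0.1602 = 76.58
Round up: n₂ = 77.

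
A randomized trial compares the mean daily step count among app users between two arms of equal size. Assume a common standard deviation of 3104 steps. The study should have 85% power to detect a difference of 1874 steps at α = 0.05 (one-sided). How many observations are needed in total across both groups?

For two equal groups, n per group = 2·((z_α + z_β)·σ/δ)².
z_α = 1.645; z_β = 1.036 (power 85%).
n = 2 × (2.681 × 3104 / 1874)² = 2 × 19.72 = 39.44
Round up: n = 40 per group.
Total across both groups: 2 × 40 = 80.

80 total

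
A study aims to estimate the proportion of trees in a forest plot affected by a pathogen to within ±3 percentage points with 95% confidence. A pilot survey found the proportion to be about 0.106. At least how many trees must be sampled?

405

For a proportion with margin E = 0.03 at 95% confidence, z = 1.960.
n = p̂(1−p̂)(z/E)² = 0.106 × 0.894 × (1.960/0.03)² = 404.49
Round up: n = 405.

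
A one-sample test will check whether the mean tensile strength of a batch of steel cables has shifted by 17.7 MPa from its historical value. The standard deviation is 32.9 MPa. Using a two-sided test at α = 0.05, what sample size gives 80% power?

For a one-sample z-test, n = ((z_{α/2} + z_β)·σ/δ)².
z_{α/2} = 1.960 (two-sided α = 0.05); z_β = 0.842 (power 80% → β = 0.2).
n = (2.802 × 32.9 / 17.7)² = 27.13
Round up: n = 28.

28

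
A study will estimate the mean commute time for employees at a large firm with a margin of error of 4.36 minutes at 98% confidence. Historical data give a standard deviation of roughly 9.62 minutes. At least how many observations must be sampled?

For a mean, the margin of error is E = z·σ/√n, so n = (zσ/E)².
At 98% confidence, z = 2.326.
n = (2.326 × 9.62 / 4.36)² = 26.34
Round up: n = 27.

27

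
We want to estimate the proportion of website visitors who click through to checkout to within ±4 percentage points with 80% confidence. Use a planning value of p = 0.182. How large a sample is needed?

n = 153

For a proportion with margin E = 0.04 at 80% confidence, z = 1.282.
n = p̂(1−p̂)(z/E)² = 0.182 × 0.818 × (1.282/0.04)² = 152.93
Round up: n = 153.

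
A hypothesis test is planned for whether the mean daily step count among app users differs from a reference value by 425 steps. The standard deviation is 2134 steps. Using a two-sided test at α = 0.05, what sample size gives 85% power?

For a one-sample z-test, n = ((z_{α/2} + z_β)·σ/δ)².
z_{α/2} = 1.960 (two-sided α = 0.05); z_β = 1.036 (power 85% → β = 0.15).
n = (2.996 × 2134 / 425)² = 226.31
Round up: n = 227.

227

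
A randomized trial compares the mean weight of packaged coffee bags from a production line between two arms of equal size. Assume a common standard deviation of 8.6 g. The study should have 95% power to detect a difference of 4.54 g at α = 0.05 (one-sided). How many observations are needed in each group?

For two equal groups, n per group = 2·((z_α + z_β)·σ/δ)².
z_α = 1.645; z_β = 1.645 (power 95%).
n = 2 × (3.290 × 8.6 / 4.54)² = 2 × 38.84 = 77.68
Round up: n = 78 per group.

78 per group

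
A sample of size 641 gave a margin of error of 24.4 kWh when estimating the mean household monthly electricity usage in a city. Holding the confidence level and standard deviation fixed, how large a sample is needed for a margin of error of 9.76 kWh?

4007

Margin of error scales as 1/√n, so n₂ = n₁·(E₁/E₂)².
n₂ = 641 × (24.4/9.76)² = 641 × 6.25 = 4006.25
Round up: n₂ = 4007.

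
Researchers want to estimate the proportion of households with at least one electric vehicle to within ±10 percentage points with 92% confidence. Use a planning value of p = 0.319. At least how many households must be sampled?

n = 67

For a proportion with margin E = 0.1 at 92% confidence, z = 1.751.
n = p̂(1−p̂)(z/E)² = 0.319 × 0.681 × (1.751/0.1)² = 66.61
Round up: n = 67.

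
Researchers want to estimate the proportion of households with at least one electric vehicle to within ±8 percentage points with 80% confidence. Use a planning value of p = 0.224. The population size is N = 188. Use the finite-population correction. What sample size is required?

For a proportion with margin E = 0.08 at 80% confidence, z = 1.282.
n = p̂(1−p̂)(z/E)² = 0.224 × 0.776 × (1.282/0.08)² = 44.64 — call this n₀.
Finite-population correction with N = 188: n = n₀ / (1 + (n₀−1)/N) = 44.64 / 1.232 = 36.23
Round up: n = 37.

37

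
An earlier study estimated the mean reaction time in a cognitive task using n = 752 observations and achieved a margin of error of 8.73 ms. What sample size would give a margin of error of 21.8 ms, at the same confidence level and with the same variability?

Margin of error scales as 1/√n, so n₂ = n₁·(E₁/E₂)².
n₂ = 752 × (8.73/21.8)² = 752 × 0.1604 = 120.62
Round up: n₂ = 121.

121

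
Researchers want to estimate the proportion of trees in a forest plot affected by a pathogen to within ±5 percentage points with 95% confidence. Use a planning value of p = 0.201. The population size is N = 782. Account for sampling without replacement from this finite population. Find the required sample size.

For a proportion with margin E = 0.05 at 95% confidence, z = 1.960.
n = p̂(1−p̂)(z/E)² = 0.201 × 0.799 × (1.960/0.05)² = 246.78 — call this n₀.
Finite-population correction with N = 782: n = n₀ / (1 + (n₀−1)/N) = 246.78 / 1.314 = 187.81
Round up: n = 188.

188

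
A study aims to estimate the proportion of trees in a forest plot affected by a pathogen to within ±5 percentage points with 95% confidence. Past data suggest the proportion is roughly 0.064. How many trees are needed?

93

For a proportion with margin E = 0.05 at 95% confidence, z = 1.960.
n = p̂(1−p̂)(z/E)² = 0.064 × 0.936 × (1.960/0.05)² = 92.05
Round up: n = 93.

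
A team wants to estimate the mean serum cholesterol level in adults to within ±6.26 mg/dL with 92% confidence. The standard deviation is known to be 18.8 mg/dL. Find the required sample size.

n = 28

For a mean, the margin of error is E = z·σ/√n, so n = (zσ/E)².
At 92% confidence, z = 1.751.
n = (1.751 × 18.8 / 6.26)² = 27.65
Round up: n = 28.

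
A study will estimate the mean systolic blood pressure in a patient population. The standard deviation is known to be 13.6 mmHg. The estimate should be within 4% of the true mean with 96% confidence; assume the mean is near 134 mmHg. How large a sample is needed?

28

For a mean, the margin of error is E = z·σ/√n, so n = (zσ/E)².
At 96% confidence, z = 2.054.
E = 4% of 134 = 5.36 mmHg.
n = (2.054 × 13.6 / 5.36)² = 27.16
Round up: n = 28.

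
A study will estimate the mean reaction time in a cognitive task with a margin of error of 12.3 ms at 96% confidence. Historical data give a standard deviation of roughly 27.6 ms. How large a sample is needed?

n = 22

For a mean, the margin of error is E = z·σ/√n, so n = (zσ/E)².
At 96% confidence, z = 2.054.
n = (2.054 × 27.6 / 12.3)² = 21.24
Round up: n = 22.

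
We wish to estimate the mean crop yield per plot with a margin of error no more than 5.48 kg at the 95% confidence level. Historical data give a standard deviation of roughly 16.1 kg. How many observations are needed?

For a mean, the margin of error is E = z·σ/√n, so n = (zσ/E)².
At 95% confidence, z = 1.960.
n = (1.960 × 16.1 / 5.48)² = 33.16
Round up: n = 34.

34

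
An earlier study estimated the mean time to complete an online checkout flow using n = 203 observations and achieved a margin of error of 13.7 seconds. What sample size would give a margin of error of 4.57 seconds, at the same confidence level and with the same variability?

1825

Margin of error scales as 1/√n, so n₂ = n₁·(E₁/E₂)².
n₂ = 203 × (13.7/4.57)² = 203 × 8.987 = 1824.36
Round up: n₂ = 1825.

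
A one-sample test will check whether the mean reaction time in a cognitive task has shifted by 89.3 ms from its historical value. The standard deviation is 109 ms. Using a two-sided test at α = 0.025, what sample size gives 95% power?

23

For a one-sample z-test, n = ((z_{α/2} + z_β)·σ/δ)².
z_{α/2} = 2.241 (two-sided α = 0.025); z_β = 1.645 (power 95% → β = 0.05).
n = (3.886 × 109 / 89.3)² = 22.50
Round up: n = 23.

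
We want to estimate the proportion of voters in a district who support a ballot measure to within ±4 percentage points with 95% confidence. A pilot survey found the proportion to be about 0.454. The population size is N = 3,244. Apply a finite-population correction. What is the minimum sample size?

504

For a proportion with margin E = 0.04 at 95% confidence, z = 1.960.
n = p̂(1−p̂)(z/E)² = 0.454 × 0.546 × (1.960/0.04)² = 595.17 — call this n₀.
Finite-population correction with N = 3,244: n = n₀ / (1 + (n₀−1)/N) = 595.17 / 1.183 = 503.10
Round up: n = 504.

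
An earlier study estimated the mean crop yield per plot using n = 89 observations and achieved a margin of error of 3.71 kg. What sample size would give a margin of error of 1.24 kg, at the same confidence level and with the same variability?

Margin of error scales as 1/√n, so n₂ = n₁·(E₁/E₂)².
n₂ = 89 × (3.71/1.24)² = 89 × 8.952 = 796.73
Round up: n₂ = 797.

n = 797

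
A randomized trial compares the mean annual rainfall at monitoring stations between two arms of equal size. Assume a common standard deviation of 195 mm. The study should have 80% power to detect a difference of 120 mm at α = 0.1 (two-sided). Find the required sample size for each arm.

33 per group

For two equal groups, n per group = 2·((z_{α/2} + z_β)·σ/δ)².
z_{α/2} = 1.645; z_β = 0.842 (power 80%).
n = 2 × (2.487 × 195 / 120)² = 2 × 16.33 = 32.66
Round up: n = 33 per group.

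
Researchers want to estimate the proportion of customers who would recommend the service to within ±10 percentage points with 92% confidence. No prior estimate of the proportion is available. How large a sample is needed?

77

For a proportion with margin E = 0.1 at 92% confidence, z = 1.751.
With no prior estimate, use p = 0.5, which maximizes p(1−p) at 0.25.
n = 0.25 × (z/E)² = 0.25 × (1.751/0.1)² = 76.65
Round up: n = 77.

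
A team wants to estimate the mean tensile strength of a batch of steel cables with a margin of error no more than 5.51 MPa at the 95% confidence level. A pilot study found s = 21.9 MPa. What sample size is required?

61

For a mean, the margin of error is E = z·σ/√n, so n = (zσ/E)².
At 95% confidence, z = 1.960.
n = (1.960 × 21.9 / 5.51)² = 60.69
Round up: n = 61.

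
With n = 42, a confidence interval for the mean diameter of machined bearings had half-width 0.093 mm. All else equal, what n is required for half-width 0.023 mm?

Margin of error scales as 1/√n, so n₂ = n₁·(E₁/E₂)².
n₂ = 42 × (0.093/0.023)² = 42 × 16.35 = 686.70
Round up: n₂ = 687.

687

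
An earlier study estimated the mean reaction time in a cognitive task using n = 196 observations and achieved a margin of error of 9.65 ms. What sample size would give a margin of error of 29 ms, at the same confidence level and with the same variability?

Margin of error scales as 1/√n, so n₂ = n₁·(E₁/E₂)².
n₂ = 196 × (9.65/29)² = 196 × 0.1107 = 21.70
Round up: n₂ = 22.

22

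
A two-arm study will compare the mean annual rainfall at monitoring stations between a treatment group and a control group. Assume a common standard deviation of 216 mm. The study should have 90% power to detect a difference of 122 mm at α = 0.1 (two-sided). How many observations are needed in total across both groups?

108 total

For two equal groups, n per group = 2·((z_{α/2} + z_β)·σ/δ)².
z_{α/2} = 1.645; z_β = 1.282 (power 90%).
n = 2 × (2.927 × 216 / 122)² = 2 × 26.86 = 53.72
Round up: n = 54 per group.
Total across both groups: 2 × 54 = 108.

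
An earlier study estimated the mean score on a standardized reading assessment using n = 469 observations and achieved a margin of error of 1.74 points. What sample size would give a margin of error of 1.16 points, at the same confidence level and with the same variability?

n = 1056

Margin of error scales as 1/√n, so n₂ = n₁·(E₁/E₂)².
n₂ = 469 × (1.74/1.16)² = 469 × 2.25 = 1055.25
Round up: n₂ = 1056.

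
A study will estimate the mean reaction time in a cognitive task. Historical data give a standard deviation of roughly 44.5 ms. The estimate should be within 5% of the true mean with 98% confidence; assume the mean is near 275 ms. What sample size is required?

For a mean, the margin of error is E = z·σ/√n, so n = (zσ/E)².
At 98% confidence, z = 2.326.
E = 5% of 275 = 13.75 ms.
n = (2.326 × 44.5 / 13.75)² = 56.67
Round up: n = 57.

57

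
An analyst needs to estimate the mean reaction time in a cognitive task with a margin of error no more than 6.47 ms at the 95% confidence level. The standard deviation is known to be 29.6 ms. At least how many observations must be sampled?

81

For a mean, the margin of error is E = z·σ/√n, so n = (zσ/E)².
At 95% confidence, z = 1.960.
n = (1.960 × 29.6 / 6.47)² = 80.41
Round up: n = 81.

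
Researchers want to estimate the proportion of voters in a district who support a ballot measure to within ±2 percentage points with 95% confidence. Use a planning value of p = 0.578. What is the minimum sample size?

2343

For a proportion with margin E = 0.02 at 95% confidence, z = 1.960.
n = p̂(1−p̂)(z/E)² = 0.578 × 0.422 × (1.960/0.02)² = 2342.57
Round up: n = 2343.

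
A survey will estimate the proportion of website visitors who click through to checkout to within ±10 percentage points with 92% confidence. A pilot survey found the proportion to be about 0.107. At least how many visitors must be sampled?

For a proportion with margin E = 0.1 at 92% confidence, z = 1.751.
n = p̂(1−p̂)(z/E)² = 0.107 × 0.893 × (1.751/0.1)² = 29.30
Round up: n = 30.

30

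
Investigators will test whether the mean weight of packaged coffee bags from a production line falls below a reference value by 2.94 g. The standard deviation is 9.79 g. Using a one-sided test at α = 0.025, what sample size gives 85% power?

100

For a one-sample z-test, n = ((z_α + z_β)·σ/δ)².
z_α = 1.960 (one-sided α = 0.025); z_β = 1.036 (power 85% → β = 0.15).
n = (2.996 × 9.79 / 2.94)² = 99.53
Round up: n = 100.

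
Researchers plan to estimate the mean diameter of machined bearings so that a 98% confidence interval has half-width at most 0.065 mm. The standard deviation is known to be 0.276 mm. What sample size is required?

n = 98

For a mean, the margin of error is E = z·σ/√n, so n = (zσ/E)².
At 98% confidence, z = 2.326.
n = (2.326 × 0.276 / 0.065)² = 97.55
Round up: n = 98.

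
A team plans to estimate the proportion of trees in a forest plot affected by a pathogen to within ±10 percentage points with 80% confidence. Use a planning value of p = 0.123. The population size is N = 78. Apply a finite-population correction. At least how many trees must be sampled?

For a proportion with margin E = 0.1 at 80% confidence, z = 1.282.
n = p̂(1−p̂)(z/E)² = 0.123 × 0.877 × (1.282/0.1)² = 17.73 — call this n₀.
Finite-population correction with N = 78: n = n₀ / (1 + (n₀−1)/N) = 17.73 / 1.214 = 14.60
Round up: n = 15.

n = 15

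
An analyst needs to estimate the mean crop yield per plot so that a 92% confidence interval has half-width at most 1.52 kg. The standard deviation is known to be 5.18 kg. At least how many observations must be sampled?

For a mean, the margin of error is E = z·σ/√n, so n = (zσ/E)².
At 92% confidence, z = 1.751.
n = (1.751 × 5.18 / 1.52)² = 35.61
Round up: n = 36.

n = 36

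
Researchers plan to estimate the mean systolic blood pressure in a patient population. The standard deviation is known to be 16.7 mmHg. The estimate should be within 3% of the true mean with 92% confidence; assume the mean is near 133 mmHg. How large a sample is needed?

For a mean, the margin of error is E = z·σ/√n, so n = (zσ/E)².
At 92% confidence, z = 1.751.
E = 3% of 133 = 3.99 mmHg.
n = (1.751 × 16.7 / 3.99)² = 53.71
Round up: n = 54.

54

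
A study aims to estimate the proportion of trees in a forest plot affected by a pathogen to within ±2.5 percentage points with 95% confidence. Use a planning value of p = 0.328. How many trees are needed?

1355

For a proportion with margin E = 0.025 at 95% confidence, z = 1.960.
n = p̂(1−p̂)(z/E)² = 0.328 × 0.672 × (1.960/0.025)² = 1354.80
Round up: n = 1355.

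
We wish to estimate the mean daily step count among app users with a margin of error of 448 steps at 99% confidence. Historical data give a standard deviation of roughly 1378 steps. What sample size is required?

For a mean, the margin of error is E = z·σ/√n, so n = (zσ/E)².
At 99% confidence, z = 2.576.
n = (2.576 × 1378 / 448)² = 62.78
Round up: n = 63.

63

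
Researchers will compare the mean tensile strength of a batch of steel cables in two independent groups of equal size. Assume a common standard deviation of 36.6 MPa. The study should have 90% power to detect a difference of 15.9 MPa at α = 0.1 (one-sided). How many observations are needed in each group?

For two equal groups, n per group = 2·((z_α + z_β)·σ/δ)².
z_α = 1.282; z_β = 1.282 (power 90%).
n = 2 × (2.564 × 36.6 / 15.9)² = 2 × 34.83 = 69.66
Round up: n = 70 per group.

70 per group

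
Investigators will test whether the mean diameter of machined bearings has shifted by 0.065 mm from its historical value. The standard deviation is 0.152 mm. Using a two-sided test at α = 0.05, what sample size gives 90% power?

For a one-sample z-test, n = ((z_{α/2} + z_β)·σ/δ)².
z_{α/2} = 1.960 (two-sided α = 0.05); z_β = 1.282 (power 90% → β = 0.1).
n = (3.242 × 0.152 / 0.065)² = 57.48
Round up: n = 58.

58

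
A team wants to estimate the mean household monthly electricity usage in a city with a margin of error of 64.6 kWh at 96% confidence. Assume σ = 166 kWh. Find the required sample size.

n = 28

For a mean, the margin of error is E = z·σ/√n, so n = (zσ/E)².
At 96% confidence, z = 2.054.
n = (2.054 × 166 / 64.6)² = 27.86
Round up: n = 28.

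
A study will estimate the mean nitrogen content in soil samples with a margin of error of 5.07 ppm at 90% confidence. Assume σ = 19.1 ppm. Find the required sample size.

For a mean, the margin of error is E = z·σ/√n, so n = (zσ/E)².
At 90% confidence, z = 1.645.
n = (1.645 × 19.1 / 5.07)² = 38.40
Round up: n = 39.

39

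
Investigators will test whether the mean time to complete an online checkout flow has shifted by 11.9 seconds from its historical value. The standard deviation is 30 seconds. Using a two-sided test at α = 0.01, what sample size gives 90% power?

n = 95

For a one-sample z-test, n = ((z_{α/2} + z_β)·σ/δ)².
z_{α/2} = 2.576 (two-sided α = 0.01); z_β = 1.282 (power 90% → β = 0.1).
n = (3.858 × 30 / 11.9)² = 94.60
Round up: n = 95.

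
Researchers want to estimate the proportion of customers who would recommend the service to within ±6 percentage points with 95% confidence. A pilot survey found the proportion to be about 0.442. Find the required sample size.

For a proportion with margin E = 0.06 at 95% confidence, z = 1.960.
n = p̂(1−p̂)(z/E)² = 0.442 × 0.558 × (1.960/0.06)² = 263.19
Round up: n = 264.

n = 264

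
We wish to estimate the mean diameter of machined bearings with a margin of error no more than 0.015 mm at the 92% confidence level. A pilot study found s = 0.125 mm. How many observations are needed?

213

For a mean, the margin of error is E = z·σ/√n, so n = (zσ/E)².
At 92% confidence, z = 1.751.
n = (1.751 × 0.125 / 0.015)² = 212.92
Round up: n = 213.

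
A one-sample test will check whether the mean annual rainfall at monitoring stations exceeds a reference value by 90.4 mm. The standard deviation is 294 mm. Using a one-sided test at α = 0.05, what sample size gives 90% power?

n = 91

For a one-sample z-test, n = ((z_α + z_β)·σ/δ)².
z_α = 1.645 (one-sided α = 0.05); z_β = 1.282 (power 90% → β = 0.1).
n = (2.927 × 294 / 90.4)² = 90.62
Round up: n = 91.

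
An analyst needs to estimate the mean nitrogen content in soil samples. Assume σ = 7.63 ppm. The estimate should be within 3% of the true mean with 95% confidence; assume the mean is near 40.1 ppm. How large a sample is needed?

n = 155

For a mean, the margin of error is E = z·σ/√n, so n = (zσ/E)².
At 95% confidence, z = 1.960.
E = 3% of 40.1 = 1.203 ppm.
n = (1.960 × 7.63 / 1.203)² = 154.54
Round up: n = 155.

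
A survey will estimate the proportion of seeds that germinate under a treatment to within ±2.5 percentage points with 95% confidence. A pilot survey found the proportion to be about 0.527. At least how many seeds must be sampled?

n = 1533

For a proportion with margin E = 0.025 at 95% confidence, z = 1.960.
n = p̂(1−p̂)(z/E)² = 0.527 × 0.473 × (1.960/0.025)² = 1532.16
Round up: n = 1533.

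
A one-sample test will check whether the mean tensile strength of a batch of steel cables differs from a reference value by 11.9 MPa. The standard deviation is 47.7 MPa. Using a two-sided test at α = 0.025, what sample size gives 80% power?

153

For a one-sample z-test, n = ((z_{α/2} + z_β)·σ/δ)².
z_{α/2} = 2.241 (two-sided α = 0.025); z_β = 0.842 (power 80% → β = 0.2).
n = (3.083 × 47.7 / 11.9)² = 152.72
Round up: n = 153.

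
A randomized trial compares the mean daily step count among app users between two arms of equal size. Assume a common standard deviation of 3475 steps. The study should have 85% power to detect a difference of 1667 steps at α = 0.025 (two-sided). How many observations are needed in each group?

For two equal groups, n per group = 2·((z_{α/2} + z_β)·σ/δ)².
z_{α/2} = 2.241; z_β = 1.036 (power 85%).
n = 2 × (3.277 × 3475 / 1667)² = 2 × 46.67 = 93.34
Round up: n = 94 per group.

94 per group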